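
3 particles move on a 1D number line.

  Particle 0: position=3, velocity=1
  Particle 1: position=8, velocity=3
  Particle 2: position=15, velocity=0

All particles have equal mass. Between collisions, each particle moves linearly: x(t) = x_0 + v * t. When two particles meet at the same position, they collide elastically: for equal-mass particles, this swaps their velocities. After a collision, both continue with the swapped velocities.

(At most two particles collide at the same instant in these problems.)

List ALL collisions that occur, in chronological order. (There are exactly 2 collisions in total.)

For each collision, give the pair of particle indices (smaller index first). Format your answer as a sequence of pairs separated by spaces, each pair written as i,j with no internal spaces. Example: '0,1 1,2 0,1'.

Collision at t=7/3: particles 1 and 2 swap velocities; positions: p0=16/3 p1=15 p2=15; velocities now: v0=1 v1=0 v2=3
Collision at t=12: particles 0 and 1 swap velocities; positions: p0=15 p1=15 p2=44; velocities now: v0=0 v1=1 v2=3

Answer: 1,2 0,1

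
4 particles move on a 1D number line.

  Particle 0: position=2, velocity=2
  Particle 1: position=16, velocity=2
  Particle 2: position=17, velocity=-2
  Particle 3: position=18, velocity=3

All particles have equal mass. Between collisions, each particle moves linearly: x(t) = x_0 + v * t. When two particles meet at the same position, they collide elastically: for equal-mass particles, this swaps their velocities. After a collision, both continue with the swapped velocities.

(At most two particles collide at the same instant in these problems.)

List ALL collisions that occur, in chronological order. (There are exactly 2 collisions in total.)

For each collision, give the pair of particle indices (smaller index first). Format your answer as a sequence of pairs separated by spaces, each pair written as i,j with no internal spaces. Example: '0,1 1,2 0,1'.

Collision at t=1/4: particles 1 and 2 swap velocities; positions: p0=5/2 p1=33/2 p2=33/2 p3=75/4; velocities now: v0=2 v1=-2 v2=2 v3=3
Collision at t=15/4: particles 0 and 1 swap velocities; positions: p0=19/2 p1=19/2 p2=47/2 p3=117/4; velocities now: v0=-2 v1=2 v2=2 v3=3

Answer: 1,2 0,1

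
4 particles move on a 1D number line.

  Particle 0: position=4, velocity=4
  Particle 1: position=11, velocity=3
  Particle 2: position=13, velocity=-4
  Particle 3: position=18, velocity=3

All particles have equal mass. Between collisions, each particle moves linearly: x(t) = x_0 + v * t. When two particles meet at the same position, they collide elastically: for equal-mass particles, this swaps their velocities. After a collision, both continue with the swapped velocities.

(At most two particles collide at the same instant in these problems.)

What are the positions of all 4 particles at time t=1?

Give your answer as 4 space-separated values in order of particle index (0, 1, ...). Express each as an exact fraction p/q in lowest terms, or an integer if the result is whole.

Collision at t=2/7: particles 1 and 2 swap velocities; positions: p0=36/7 p1=83/7 p2=83/7 p3=132/7; velocities now: v0=4 v1=-4 v2=3 v3=3
Advance to t=1 (no further collisions before then); velocities: v0=4 v1=-4 v2=3 v3=3; positions = 8 9 14 21

Answer: 8 9 14 21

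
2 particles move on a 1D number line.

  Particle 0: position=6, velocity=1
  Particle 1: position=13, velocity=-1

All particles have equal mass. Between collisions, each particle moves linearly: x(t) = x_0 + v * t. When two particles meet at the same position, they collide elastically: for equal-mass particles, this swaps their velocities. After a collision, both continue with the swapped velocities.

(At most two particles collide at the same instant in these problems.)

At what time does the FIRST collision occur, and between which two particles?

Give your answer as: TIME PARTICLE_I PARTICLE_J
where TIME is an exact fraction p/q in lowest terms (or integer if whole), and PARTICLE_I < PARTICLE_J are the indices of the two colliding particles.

Pair (0,1): pos 6,13 vel 1,-1 -> gap=7, closing at 2/unit, collide at t=7/2
Earliest collision: t=7/2 between 0 and 1

Answer: 7/2 0 1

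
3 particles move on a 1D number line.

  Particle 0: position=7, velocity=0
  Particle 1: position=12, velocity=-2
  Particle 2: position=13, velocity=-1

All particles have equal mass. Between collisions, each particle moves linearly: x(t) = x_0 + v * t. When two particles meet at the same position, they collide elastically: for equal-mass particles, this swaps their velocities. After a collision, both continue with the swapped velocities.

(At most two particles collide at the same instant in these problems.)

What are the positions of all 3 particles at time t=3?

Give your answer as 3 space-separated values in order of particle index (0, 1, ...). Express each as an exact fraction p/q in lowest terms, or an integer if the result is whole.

Answer: 6 7 10

Derivation:
Collision at t=5/2: particles 0 and 1 swap velocities; positions: p0=7 p1=7 p2=21/2; velocities now: v0=-2 v1=0 v2=-1
Advance to t=3 (no further collisions before then); velocities: v0=-2 v1=0 v2=-1; positions = 6 7 10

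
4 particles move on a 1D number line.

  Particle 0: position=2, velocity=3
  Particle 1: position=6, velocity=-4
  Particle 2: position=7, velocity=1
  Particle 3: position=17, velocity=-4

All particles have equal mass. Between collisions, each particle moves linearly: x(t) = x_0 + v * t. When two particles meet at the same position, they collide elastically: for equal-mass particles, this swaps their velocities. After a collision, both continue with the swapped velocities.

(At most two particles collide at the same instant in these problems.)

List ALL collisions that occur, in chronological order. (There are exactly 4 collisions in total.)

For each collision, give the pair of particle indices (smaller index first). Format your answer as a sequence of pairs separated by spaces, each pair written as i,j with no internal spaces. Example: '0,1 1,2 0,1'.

Answer: 0,1 2,3 1,2 2,3

Derivation:
Collision at t=4/7: particles 0 and 1 swap velocities; positions: p0=26/7 p1=26/7 p2=53/7 p3=103/7; velocities now: v0=-4 v1=3 v2=1 v3=-4
Collision at t=2: particles 2 and 3 swap velocities; positions: p0=-2 p1=8 p2=9 p3=9; velocities now: v0=-4 v1=3 v2=-4 v3=1
Collision at t=15/7: particles 1 and 2 swap velocities; positions: p0=-18/7 p1=59/7 p2=59/7 p3=64/7; velocities now: v0=-4 v1=-4 v2=3 v3=1
Collision at t=5/2: particles 2 and 3 swap velocities; positions: p0=-4 p1=7 p2=19/2 p3=19/2; velocities now: v0=-4 v1=-4 v2=1 v3=3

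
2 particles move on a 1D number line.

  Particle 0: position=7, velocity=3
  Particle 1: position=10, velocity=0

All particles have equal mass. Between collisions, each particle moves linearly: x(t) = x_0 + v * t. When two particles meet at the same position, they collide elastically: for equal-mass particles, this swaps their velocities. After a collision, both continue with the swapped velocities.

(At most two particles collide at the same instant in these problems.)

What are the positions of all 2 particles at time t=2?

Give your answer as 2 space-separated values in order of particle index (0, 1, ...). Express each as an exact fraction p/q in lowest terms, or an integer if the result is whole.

Answer: 10 13

Derivation:
Collision at t=1: particles 0 and 1 swap velocities; positions: p0=10 p1=10; velocities now: v0=0 v1=3
Advance to t=2 (no further collisions before then); velocities: v0=0 v1=3; positions = 10 13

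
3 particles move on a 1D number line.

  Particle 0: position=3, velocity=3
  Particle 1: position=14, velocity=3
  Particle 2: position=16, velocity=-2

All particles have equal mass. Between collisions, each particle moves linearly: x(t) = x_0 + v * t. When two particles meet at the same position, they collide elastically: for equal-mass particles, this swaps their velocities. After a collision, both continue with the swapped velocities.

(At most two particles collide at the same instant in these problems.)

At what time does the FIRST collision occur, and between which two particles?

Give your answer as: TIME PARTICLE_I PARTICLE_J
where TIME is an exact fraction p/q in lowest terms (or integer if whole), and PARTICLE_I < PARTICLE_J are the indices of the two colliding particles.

Answer: 2/5 1 2

Derivation:
Pair (0,1): pos 3,14 vel 3,3 -> not approaching (rel speed 0 <= 0)
Pair (1,2): pos 14,16 vel 3,-2 -> gap=2, closing at 5/unit, collide at t=2/5
Earliest collision: t=2/5 between 1 and 2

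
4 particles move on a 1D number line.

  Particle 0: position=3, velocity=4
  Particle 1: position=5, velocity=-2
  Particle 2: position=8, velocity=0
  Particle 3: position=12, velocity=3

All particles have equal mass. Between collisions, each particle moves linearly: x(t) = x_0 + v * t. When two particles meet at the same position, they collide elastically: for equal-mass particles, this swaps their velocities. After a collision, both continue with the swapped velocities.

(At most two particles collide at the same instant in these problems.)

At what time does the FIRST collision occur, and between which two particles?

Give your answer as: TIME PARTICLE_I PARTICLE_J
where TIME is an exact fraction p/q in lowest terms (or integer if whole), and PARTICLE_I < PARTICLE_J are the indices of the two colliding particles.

Answer: 1/3 0 1

Derivation:
Pair (0,1): pos 3,5 vel 4,-2 -> gap=2, closing at 6/unit, collide at t=1/3
Pair (1,2): pos 5,8 vel -2,0 -> not approaching (rel speed -2 <= 0)
Pair (2,3): pos 8,12 vel 0,3 -> not approaching (rel speed -3 <= 0)
Earliest collision: t=1/3 between 0 and 1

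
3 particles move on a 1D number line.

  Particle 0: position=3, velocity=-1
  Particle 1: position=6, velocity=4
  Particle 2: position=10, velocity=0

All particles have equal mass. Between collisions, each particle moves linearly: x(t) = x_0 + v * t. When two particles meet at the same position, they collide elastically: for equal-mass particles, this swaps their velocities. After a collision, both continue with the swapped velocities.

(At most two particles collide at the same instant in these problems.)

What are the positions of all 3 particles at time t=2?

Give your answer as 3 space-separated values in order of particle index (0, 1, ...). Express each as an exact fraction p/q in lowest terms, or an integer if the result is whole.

Answer: 1 10 14

Derivation:
Collision at t=1: particles 1 and 2 swap velocities; positions: p0=2 p1=10 p2=10; velocities now: v0=-1 v1=0 v2=4
Advance to t=2 (no further collisions before then); velocities: v0=-1 v1=0 v2=4; positions = 1 10 14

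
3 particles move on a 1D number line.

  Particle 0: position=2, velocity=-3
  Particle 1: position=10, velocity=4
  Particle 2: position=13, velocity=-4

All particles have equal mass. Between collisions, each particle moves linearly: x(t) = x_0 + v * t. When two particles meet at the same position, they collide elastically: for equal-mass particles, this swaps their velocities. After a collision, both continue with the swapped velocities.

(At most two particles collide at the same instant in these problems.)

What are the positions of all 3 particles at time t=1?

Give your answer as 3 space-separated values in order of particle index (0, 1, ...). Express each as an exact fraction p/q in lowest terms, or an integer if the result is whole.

Collision at t=3/8: particles 1 and 2 swap velocities; positions: p0=7/8 p1=23/2 p2=23/2; velocities now: v0=-3 v1=-4 v2=4
Advance to t=1 (no further collisions before then); velocities: v0=-3 v1=-4 v2=4; positions = -1 9 14

Answer: -1 9 14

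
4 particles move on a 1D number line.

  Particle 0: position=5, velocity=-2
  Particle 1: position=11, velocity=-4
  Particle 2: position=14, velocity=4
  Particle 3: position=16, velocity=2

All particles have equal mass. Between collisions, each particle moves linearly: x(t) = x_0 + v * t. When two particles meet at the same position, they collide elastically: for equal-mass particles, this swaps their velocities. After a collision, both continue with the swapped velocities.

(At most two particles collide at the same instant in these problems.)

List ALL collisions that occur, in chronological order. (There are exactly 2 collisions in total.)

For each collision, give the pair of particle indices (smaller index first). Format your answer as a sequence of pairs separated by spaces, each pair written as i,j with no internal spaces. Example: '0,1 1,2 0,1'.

Answer: 2,3 0,1

Derivation:
Collision at t=1: particles 2 and 3 swap velocities; positions: p0=3 p1=7 p2=18 p3=18; velocities now: v0=-2 v1=-4 v2=2 v3=4
Collision at t=3: particles 0 and 1 swap velocities; positions: p0=-1 p1=-1 p2=22 p3=26; velocities now: v0=-4 v1=-2 v2=2 v3=4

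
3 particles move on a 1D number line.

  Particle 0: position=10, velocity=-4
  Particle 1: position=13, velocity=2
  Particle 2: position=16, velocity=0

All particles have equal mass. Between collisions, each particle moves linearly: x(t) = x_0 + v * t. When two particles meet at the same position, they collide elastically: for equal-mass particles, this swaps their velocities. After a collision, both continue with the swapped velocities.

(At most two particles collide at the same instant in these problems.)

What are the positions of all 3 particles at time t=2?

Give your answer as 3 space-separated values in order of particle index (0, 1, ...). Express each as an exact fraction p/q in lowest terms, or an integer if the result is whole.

Collision at t=3/2: particles 1 and 2 swap velocities; positions: p0=4 p1=16 p2=16; velocities now: v0=-4 v1=0 v2=2
Advance to t=2 (no further collisions before then); velocities: v0=-4 v1=0 v2=2; positions = 2 16 17

Answer: 2 16 17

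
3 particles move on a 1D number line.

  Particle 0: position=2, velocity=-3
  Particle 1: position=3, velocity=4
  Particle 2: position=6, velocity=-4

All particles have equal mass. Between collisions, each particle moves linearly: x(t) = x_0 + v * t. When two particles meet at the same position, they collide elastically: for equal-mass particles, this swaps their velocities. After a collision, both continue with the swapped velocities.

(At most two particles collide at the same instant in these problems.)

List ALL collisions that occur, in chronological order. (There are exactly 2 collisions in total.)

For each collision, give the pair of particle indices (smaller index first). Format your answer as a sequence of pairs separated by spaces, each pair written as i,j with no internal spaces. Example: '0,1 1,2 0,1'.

Collision at t=3/8: particles 1 and 2 swap velocities; positions: p0=7/8 p1=9/2 p2=9/2; velocities now: v0=-3 v1=-4 v2=4
Collision at t=4: particles 0 and 1 swap velocities; positions: p0=-10 p1=-10 p2=19; velocities now: v0=-4 v1=-3 v2=4

Answer: 1,2 0,1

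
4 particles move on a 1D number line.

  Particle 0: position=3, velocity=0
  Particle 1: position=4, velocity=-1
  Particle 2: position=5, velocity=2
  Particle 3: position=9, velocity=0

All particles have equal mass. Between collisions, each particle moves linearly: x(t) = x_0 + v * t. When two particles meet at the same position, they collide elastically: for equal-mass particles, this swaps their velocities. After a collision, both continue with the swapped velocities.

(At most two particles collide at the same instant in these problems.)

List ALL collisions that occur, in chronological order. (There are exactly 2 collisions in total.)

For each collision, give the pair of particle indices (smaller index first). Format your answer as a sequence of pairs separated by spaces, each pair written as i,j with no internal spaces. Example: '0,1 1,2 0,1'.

Collision at t=1: particles 0 and 1 swap velocities; positions: p0=3 p1=3 p2=7 p3=9; velocities now: v0=-1 v1=0 v2=2 v3=0
Collision at t=2: particles 2 and 3 swap velocities; positions: p0=2 p1=3 p2=9 p3=9; velocities now: v0=-1 v1=0 v2=0 v3=2

Answer: 0,1 2,3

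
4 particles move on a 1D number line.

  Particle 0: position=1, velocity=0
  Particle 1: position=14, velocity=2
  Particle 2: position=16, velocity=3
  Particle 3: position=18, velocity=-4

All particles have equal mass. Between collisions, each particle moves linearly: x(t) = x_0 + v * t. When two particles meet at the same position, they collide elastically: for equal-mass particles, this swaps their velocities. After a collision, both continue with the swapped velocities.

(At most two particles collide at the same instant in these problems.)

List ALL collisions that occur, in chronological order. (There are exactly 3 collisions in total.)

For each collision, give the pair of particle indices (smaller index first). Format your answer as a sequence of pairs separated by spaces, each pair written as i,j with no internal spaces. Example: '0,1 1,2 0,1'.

Collision at t=2/7: particles 2 and 3 swap velocities; positions: p0=1 p1=102/7 p2=118/7 p3=118/7; velocities now: v0=0 v1=2 v2=-4 v3=3
Collision at t=2/3: particles 1 and 2 swap velocities; positions: p0=1 p1=46/3 p2=46/3 p3=18; velocities now: v0=0 v1=-4 v2=2 v3=3
Collision at t=17/4: particles 0 and 1 swap velocities; positions: p0=1 p1=1 p2=45/2 p3=115/4; velocities now: v0=-4 v1=0 v2=2 v3=3

Answer: 2,3 1,2 0,1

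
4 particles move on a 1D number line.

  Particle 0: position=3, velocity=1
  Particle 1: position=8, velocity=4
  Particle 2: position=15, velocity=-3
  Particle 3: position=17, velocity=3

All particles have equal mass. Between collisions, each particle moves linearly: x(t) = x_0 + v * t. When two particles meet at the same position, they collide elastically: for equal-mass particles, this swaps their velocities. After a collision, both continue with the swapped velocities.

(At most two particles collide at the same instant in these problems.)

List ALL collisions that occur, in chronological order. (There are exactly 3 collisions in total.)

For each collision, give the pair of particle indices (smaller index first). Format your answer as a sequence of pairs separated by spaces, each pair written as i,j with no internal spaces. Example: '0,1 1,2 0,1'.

Answer: 1,2 0,1 2,3

Derivation:
Collision at t=1: particles 1 and 2 swap velocities; positions: p0=4 p1=12 p2=12 p3=20; velocities now: v0=1 v1=-3 v2=4 v3=3
Collision at t=3: particles 0 and 1 swap velocities; positions: p0=6 p1=6 p2=20 p3=26; velocities now: v0=-3 v1=1 v2=4 v3=3
Collision at t=9: particles 2 and 3 swap velocities; positions: p0=-12 p1=12 p2=44 p3=44; velocities now: v0=-3 v1=1 v2=3 v3=4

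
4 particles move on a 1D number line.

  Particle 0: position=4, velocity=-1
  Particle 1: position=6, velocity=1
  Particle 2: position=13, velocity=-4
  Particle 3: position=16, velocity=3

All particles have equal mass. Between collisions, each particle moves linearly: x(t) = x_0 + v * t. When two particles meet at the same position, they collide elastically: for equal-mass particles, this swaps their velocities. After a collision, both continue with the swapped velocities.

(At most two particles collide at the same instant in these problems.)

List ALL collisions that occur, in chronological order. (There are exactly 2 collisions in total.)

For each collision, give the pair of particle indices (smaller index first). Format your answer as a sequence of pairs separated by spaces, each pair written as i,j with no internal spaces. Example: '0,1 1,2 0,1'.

Collision at t=7/5: particles 1 and 2 swap velocities; positions: p0=13/5 p1=37/5 p2=37/5 p3=101/5; velocities now: v0=-1 v1=-4 v2=1 v3=3
Collision at t=3: particles 0 and 1 swap velocities; positions: p0=1 p1=1 p2=9 p3=25; velocities now: v0=-4 v1=-1 v2=1 v3=3

Answer: 1,2 0,1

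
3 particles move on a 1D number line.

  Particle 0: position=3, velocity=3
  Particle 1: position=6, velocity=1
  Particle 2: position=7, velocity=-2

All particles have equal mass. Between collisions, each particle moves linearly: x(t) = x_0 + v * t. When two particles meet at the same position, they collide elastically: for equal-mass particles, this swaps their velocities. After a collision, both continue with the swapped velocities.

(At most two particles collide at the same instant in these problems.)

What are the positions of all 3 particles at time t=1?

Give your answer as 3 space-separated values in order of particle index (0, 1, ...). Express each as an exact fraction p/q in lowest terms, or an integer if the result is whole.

Answer: 5 6 7

Derivation:
Collision at t=1/3: particles 1 and 2 swap velocities; positions: p0=4 p1=19/3 p2=19/3; velocities now: v0=3 v1=-2 v2=1
Collision at t=4/5: particles 0 and 1 swap velocities; positions: p0=27/5 p1=27/5 p2=34/5; velocities now: v0=-2 v1=3 v2=1
Advance to t=1 (no further collisions before then); velocities: v0=-2 v1=3 v2=1; positions = 5 6 7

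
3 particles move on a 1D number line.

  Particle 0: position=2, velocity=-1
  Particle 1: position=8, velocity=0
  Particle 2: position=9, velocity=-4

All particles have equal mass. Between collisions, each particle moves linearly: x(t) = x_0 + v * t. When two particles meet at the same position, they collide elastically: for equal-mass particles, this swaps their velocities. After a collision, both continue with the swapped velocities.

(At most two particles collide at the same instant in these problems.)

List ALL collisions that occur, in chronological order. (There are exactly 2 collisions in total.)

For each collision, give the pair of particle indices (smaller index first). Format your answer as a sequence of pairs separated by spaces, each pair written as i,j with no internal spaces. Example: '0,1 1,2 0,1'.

Answer: 1,2 0,1

Derivation:
Collision at t=1/4: particles 1 and 2 swap velocities; positions: p0=7/4 p1=8 p2=8; velocities now: v0=-1 v1=-4 v2=0
Collision at t=7/3: particles 0 and 1 swap velocities; positions: p0=-1/3 p1=-1/3 p2=8; velocities now: v0=-4 v1=-1 v2=0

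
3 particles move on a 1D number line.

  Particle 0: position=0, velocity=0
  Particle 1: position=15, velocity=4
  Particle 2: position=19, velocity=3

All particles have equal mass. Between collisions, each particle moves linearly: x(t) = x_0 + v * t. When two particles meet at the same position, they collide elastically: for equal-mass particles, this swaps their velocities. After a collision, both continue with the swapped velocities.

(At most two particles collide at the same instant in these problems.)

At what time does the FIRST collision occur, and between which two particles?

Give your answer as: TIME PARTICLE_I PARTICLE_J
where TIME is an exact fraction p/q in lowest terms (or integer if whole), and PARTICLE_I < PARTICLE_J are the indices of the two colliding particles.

Pair (0,1): pos 0,15 vel 0,4 -> not approaching (rel speed -4 <= 0)
Pair (1,2): pos 15,19 vel 4,3 -> gap=4, closing at 1/unit, collide at t=4
Earliest collision: t=4 between 1 and 2

Answer: 4 1 2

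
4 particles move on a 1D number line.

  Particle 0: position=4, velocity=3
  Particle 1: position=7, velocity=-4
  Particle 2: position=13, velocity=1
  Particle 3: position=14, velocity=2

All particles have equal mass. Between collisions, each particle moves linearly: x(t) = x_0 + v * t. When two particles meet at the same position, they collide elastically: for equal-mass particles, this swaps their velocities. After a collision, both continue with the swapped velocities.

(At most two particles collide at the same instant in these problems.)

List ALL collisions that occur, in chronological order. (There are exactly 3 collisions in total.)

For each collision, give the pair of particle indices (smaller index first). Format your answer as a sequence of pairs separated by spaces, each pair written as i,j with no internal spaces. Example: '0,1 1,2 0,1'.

Collision at t=3/7: particles 0 and 1 swap velocities; positions: p0=37/7 p1=37/7 p2=94/7 p3=104/7; velocities now: v0=-4 v1=3 v2=1 v3=2
Collision at t=9/2: particles 1 and 2 swap velocities; positions: p0=-11 p1=35/2 p2=35/2 p3=23; velocities now: v0=-4 v1=1 v2=3 v3=2
Collision at t=10: particles 2 and 3 swap velocities; positions: p0=-33 p1=23 p2=34 p3=34; velocities now: v0=-4 v1=1 v2=2 v3=3

Answer: 0,1 1,2 2,3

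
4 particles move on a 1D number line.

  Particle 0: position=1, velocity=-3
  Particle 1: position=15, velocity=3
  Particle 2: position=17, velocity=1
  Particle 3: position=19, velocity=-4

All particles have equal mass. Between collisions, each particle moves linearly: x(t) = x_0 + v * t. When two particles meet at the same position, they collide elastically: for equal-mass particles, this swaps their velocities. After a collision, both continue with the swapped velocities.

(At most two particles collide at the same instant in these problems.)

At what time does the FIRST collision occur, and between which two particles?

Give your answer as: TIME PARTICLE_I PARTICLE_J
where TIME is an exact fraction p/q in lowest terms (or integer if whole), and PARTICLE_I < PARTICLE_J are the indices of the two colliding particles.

Pair (0,1): pos 1,15 vel -3,3 -> not approaching (rel speed -6 <= 0)
Pair (1,2): pos 15,17 vel 3,1 -> gap=2, closing at 2/unit, collide at t=1
Pair (2,3): pos 17,19 vel 1,-4 -> gap=2, closing at 5/unit, collide at t=2/5
Earliest collision: t=2/5 between 2 and 3

Answer: 2/5 2 3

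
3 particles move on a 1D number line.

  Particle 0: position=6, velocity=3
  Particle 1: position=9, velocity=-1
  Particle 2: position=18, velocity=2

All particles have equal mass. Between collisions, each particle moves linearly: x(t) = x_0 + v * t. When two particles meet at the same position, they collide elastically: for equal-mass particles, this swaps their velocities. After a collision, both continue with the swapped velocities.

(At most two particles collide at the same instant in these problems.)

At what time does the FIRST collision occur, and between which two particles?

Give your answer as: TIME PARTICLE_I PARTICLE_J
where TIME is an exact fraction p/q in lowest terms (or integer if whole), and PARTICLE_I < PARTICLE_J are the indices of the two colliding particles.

Pair (0,1): pos 6,9 vel 3,-1 -> gap=3, closing at 4/unit, collide at t=3/4
Pair (1,2): pos 9,18 vel -1,2 -> not approaching (rel speed -3 <= 0)
Earliest collision: t=3/4 between 0 and 1

Answer: 3/4 0 1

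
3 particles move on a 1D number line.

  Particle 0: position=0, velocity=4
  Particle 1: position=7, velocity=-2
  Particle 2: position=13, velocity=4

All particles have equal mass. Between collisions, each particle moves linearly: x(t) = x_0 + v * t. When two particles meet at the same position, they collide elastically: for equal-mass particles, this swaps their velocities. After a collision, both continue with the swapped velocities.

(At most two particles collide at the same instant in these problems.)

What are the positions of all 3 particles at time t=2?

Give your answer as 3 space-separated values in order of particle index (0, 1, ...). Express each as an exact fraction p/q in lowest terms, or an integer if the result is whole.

Collision at t=7/6: particles 0 and 1 swap velocities; positions: p0=14/3 p1=14/3 p2=53/3; velocities now: v0=-2 v1=4 v2=4
Advance to t=2 (no further collisions before then); velocities: v0=-2 v1=4 v2=4; positions = 3 8 21

Answer: 3 8 21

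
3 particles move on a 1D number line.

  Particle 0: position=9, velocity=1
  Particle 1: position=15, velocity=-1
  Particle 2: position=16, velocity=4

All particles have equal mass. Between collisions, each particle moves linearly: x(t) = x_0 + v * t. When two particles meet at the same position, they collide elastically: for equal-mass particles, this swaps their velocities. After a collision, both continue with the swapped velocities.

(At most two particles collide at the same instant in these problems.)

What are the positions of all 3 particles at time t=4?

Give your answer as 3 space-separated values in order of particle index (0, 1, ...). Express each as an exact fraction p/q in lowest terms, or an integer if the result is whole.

Answer: 11 13 32

Derivation:
Collision at t=3: particles 0 and 1 swap velocities; positions: p0=12 p1=12 p2=28; velocities now: v0=-1 v1=1 v2=4
Advance to t=4 (no further collisions before then); velocities: v0=-1 v1=1 v2=4; positions = 11 13 32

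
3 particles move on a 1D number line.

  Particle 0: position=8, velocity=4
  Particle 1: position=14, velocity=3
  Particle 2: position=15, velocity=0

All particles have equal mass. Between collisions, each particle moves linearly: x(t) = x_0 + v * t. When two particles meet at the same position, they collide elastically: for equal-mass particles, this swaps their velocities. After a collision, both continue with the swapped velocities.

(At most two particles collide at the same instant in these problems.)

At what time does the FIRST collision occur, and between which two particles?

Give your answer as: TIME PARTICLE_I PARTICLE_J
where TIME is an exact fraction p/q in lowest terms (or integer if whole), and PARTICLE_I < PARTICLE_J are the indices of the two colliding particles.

Pair (0,1): pos 8,14 vel 4,3 -> gap=6, closing at 1/unit, collide at t=6
Pair (1,2): pos 14,15 vel 3,0 -> gap=1, closing at 3/unit, collide at t=1/3
Earliest collision: t=1/3 between 1 and 2

Answer: 1/3 1 2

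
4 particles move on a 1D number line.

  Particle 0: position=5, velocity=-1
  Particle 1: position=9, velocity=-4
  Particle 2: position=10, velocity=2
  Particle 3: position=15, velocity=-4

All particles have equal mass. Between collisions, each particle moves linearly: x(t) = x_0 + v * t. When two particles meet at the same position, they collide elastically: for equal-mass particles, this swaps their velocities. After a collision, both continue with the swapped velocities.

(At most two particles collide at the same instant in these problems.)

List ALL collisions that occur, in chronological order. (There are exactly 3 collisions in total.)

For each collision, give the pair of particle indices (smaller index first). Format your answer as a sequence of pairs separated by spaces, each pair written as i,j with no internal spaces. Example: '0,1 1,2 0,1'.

Answer: 2,3 0,1 1,2

Derivation:
Collision at t=5/6: particles 2 and 3 swap velocities; positions: p0=25/6 p1=17/3 p2=35/3 p3=35/3; velocities now: v0=-1 v1=-4 v2=-4 v3=2
Collision at t=4/3: particles 0 and 1 swap velocities; positions: p0=11/3 p1=11/3 p2=29/3 p3=38/3; velocities now: v0=-4 v1=-1 v2=-4 v3=2
Collision at t=10/3: particles 1 and 2 swap velocities; positions: p0=-13/3 p1=5/3 p2=5/3 p3=50/3; velocities now: v0=-4 v1=-4 v2=-1 v3=2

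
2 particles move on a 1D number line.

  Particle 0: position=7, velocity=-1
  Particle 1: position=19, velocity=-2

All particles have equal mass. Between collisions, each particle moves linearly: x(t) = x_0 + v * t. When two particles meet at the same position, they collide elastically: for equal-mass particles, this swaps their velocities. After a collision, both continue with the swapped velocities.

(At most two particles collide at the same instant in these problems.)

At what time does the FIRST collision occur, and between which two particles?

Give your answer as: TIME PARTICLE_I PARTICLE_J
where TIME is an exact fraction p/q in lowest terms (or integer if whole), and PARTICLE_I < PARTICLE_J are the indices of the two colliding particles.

Answer: 12 0 1

Derivation:
Pair (0,1): pos 7,19 vel -1,-2 -> gap=12, closing at 1/unit, collide at t=12
Earliest collision: t=12 between 0 and 1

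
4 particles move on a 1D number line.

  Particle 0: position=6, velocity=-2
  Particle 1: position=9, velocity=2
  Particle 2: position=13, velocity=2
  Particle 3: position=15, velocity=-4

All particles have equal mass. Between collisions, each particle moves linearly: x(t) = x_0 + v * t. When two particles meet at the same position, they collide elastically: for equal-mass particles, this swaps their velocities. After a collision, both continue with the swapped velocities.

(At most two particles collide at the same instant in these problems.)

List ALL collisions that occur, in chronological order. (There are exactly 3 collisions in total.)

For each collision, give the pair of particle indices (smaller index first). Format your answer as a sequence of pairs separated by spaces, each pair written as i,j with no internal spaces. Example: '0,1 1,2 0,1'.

Answer: 2,3 1,2 0,1

Derivation:
Collision at t=1/3: particles 2 and 3 swap velocities; positions: p0=16/3 p1=29/3 p2=41/3 p3=41/3; velocities now: v0=-2 v1=2 v2=-4 v3=2
Collision at t=1: particles 1 and 2 swap velocities; positions: p0=4 p1=11 p2=11 p3=15; velocities now: v0=-2 v1=-4 v2=2 v3=2
Collision at t=9/2: particles 0 and 1 swap velocities; positions: p0=-3 p1=-3 p2=18 p3=22; velocities now: v0=-4 v1=-2 v2=2 v3=2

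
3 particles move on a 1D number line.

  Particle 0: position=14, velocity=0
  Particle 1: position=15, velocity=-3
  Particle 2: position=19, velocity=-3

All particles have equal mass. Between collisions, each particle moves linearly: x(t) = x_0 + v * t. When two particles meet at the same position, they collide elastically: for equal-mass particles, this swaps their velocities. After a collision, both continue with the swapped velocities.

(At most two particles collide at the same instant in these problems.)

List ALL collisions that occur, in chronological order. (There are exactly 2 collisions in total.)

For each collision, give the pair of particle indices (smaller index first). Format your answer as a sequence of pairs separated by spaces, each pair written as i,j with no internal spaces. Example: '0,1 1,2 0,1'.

Collision at t=1/3: particles 0 and 1 swap velocities; positions: p0=14 p1=14 p2=18; velocities now: v0=-3 v1=0 v2=-3
Collision at t=5/3: particles 1 and 2 swap velocities; positions: p0=10 p1=14 p2=14; velocities now: v0=-3 v1=-3 v2=0

Answer: 0,1 1,2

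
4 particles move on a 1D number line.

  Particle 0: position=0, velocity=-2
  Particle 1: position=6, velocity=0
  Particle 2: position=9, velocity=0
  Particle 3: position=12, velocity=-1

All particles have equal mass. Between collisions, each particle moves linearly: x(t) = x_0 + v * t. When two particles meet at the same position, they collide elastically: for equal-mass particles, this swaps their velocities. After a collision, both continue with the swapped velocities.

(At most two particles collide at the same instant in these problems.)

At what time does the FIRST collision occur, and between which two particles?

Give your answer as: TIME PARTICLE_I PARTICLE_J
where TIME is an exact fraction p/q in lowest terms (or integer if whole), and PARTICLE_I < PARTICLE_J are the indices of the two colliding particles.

Pair (0,1): pos 0,6 vel -2,0 -> not approaching (rel speed -2 <= 0)
Pair (1,2): pos 6,9 vel 0,0 -> not approaching (rel speed 0 <= 0)
Pair (2,3): pos 9,12 vel 0,-1 -> gap=3, closing at 1/unit, collide at t=3
Earliest collision: t=3 between 2 and 3

Answer: 3 2 3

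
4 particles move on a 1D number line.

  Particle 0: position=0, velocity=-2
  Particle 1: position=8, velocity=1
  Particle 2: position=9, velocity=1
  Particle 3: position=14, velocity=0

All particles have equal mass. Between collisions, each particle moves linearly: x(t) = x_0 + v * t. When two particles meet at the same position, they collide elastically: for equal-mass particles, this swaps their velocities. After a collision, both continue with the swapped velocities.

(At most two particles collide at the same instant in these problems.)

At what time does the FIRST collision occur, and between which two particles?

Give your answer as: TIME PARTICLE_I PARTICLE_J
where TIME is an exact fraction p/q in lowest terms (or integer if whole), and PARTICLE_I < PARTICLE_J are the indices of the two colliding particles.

Pair (0,1): pos 0,8 vel -2,1 -> not approaching (rel speed -3 <= 0)
Pair (1,2): pos 8,9 vel 1,1 -> not approaching (rel speed 0 <= 0)
Pair (2,3): pos 9,14 vel 1,0 -> gap=5, closing at 1/unit, collide at t=5
Earliest collision: t=5 between 2 and 3

Answer: 5 2 3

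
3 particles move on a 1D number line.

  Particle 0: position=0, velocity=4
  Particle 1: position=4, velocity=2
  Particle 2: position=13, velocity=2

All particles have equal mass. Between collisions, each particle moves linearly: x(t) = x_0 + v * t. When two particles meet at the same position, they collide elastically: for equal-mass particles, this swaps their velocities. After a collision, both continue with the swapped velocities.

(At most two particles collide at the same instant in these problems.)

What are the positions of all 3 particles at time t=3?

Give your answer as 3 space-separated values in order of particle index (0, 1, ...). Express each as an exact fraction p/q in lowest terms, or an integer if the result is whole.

Answer: 10 12 19

Derivation:
Collision at t=2: particles 0 and 1 swap velocities; positions: p0=8 p1=8 p2=17; velocities now: v0=2 v1=4 v2=2
Advance to t=3 (no further collisions before then); velocities: v0=2 v1=4 v2=2; positions = 10 12 19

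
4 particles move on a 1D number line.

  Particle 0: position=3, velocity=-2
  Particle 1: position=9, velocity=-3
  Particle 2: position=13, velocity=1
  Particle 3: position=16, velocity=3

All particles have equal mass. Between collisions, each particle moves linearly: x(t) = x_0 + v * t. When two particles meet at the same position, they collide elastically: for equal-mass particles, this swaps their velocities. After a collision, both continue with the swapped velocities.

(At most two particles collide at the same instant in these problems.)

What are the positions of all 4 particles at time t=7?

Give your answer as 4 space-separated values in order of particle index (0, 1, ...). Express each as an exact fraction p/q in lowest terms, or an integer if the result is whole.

Collision at t=6: particles 0 and 1 swap velocities; positions: p0=-9 p1=-9 p2=19 p3=34; velocities now: v0=-3 v1=-2 v2=1 v3=3
Advance to t=7 (no further collisions before then); velocities: v0=-3 v1=-2 v2=1 v3=3; positions = -12 -11 20 37

Answer: -12 -11 20 37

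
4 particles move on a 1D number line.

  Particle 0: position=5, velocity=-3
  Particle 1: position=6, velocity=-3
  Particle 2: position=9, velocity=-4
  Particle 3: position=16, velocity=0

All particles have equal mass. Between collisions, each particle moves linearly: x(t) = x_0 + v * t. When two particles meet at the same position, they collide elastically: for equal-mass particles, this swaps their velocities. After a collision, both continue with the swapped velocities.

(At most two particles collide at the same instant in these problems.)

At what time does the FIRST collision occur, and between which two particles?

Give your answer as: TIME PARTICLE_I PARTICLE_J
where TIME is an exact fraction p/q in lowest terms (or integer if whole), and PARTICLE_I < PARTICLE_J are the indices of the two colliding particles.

Answer: 3 1 2

Derivation:
Pair (0,1): pos 5,6 vel -3,-3 -> not approaching (rel speed 0 <= 0)
Pair (1,2): pos 6,9 vel -3,-4 -> gap=3, closing at 1/unit, collide at t=3
Pair (2,3): pos 9,16 vel -4,0 -> not approaching (rel speed -4 <= 0)
Earliest collision: t=3 between 1 and 2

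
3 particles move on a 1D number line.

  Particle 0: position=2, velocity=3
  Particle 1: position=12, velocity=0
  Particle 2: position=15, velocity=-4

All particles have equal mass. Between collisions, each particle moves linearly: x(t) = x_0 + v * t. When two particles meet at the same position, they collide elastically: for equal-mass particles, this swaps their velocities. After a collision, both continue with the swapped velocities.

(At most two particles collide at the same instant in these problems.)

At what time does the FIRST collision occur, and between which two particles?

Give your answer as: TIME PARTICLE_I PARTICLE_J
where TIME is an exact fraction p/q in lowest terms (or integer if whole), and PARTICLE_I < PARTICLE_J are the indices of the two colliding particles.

Answer: 3/4 1 2

Derivation:
Pair (0,1): pos 2,12 vel 3,0 -> gap=10, closing at 3/unit, collide at t=10/3
Pair (1,2): pos 12,15 vel 0,-4 -> gap=3, closing at 4/unit, collide at t=3/4
Earliest collision: t=3/4 between 1 and 2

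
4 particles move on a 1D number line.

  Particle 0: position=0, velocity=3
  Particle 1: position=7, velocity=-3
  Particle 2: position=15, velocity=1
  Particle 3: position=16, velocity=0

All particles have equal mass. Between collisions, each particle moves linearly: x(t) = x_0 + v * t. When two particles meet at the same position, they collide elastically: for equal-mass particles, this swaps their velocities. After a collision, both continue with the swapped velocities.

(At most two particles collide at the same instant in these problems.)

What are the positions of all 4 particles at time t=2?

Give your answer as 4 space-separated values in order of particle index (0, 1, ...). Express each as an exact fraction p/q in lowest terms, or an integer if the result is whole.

Collision at t=1: particles 2 and 3 swap velocities; positions: p0=3 p1=4 p2=16 p3=16; velocities now: v0=3 v1=-3 v2=0 v3=1
Collision at t=7/6: particles 0 and 1 swap velocities; positions: p0=7/2 p1=7/2 p2=16 p3=97/6; velocities now: v0=-3 v1=3 v2=0 v3=1
Advance to t=2 (no further collisions before then); velocities: v0=-3 v1=3 v2=0 v3=1; positions = 1 6 16 17

Answer: 1 6 16 17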